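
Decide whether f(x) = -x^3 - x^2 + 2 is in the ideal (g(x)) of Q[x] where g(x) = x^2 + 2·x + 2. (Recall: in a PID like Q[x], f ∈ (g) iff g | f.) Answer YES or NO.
YES

In Q[x] the ideal (g) consists of all multiples of g, so f ∈ (g) iff g | f, i.e. iff the remainder of f on division by g is 0. Divide f by g (g is monic, so eliminate the leading term of the running remainder at each step):
  leading term -x^3: subtract (-x)·g(x) = -x^3 - 2·x^2 - 2·x, leaving x^2 + 2·x + 2
  leading term x^2: subtract (1)·g(x) = x^2 + 2·x + 2, leaving 0
The remainder is 0, so f(x) = g(x) · h(x) with h(x) = 1 - x. Hence g | f, i.e. f ∈ (g).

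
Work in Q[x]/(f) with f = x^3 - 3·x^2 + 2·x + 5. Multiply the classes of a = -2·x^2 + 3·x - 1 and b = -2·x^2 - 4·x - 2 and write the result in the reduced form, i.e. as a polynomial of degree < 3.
a · b ≡ 28·x^2 - 50·x - 68 (mod f(x))

First multiply in Q[x] without reducing: a · b = 4·x^4 + 2·x^3 - 6·x^2 - 2·x + 2. Now divide by f(x) = x^3 - 3·x^2 + 2·x + 5, eliminating the leading term at each step:
  leading term 4·x^4: subtract (4·x)·f(x) = 4·x^4 - 12·x^3 + 8·x^2 + 20·x, leaving 14·x^3 - 14·x^2 - 22·x + 2
  leading term 14·x^3: subtract (14)·f(x) = 14·x^3 - 42·x^2 + 28·x + 70, leaving 28·x^2 - 50·x - 68
The degree is now < 3, so this is the remainder. Hence a · b ≡ 28·x^2 - 50·x - 68 in Q[x]/(f).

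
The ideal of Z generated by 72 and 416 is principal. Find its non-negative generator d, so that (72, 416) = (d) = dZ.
In the PID Z, (a, b) is generated by gcd(a, b). Compute gcd(416, 72) with the extended Euclidean algorithm, tracking rows (r, s, t) with s·416 + t·72 = r:
  row A: (416, 1, 0)   [1·416 + 0·72 = 416]
  row B: (72, 0, 1)   [0·416 + 1·72 = 72]
  416 = 5·72 + 56   → row C = row A − 5·row B = (56, 1, −5)   [check: 1·416 − 5·72 = 56]
  72 = 1·56 + 16   → row D = row B − 1·row C = (16, −1, 6)   [check: −1·416 + 6·72 = 16]
  56 = 3·16 + 8   → row E = row C − 3·row D = (8, 4, −23)   [check: 4·416 − 23·72 = 8]
  16 = 2·8 + 0   → remainder 0, stop. gcd = 8 (last nonzero row E).
So gcd(72, 416) = 8, with Bézout identity 4·416 − 23·72 = 8. Containment (⊇): the Bézout identity exhibits 8 as an element of (72, 416), giving (8) ⊆ (72, 416). Containment (⊆): since 8 | 72 and 8 | 416 (72 = 8·9, 416 = 8·52), every Z-linear combination of 72 and 416 is divisible by 8, so (72, 416) ⊆ (8). Therefore (72, 416) = (8), d = 8.

Final answer: (72, 416) = (8); d = 8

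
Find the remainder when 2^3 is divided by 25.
Use repeated squaring. Binary(3) = 11. Walk through the bits of the exponent 3 left-to-right: at each bit after the leading one, square the running value, then multiply by 2 if the bit is 1 (always reducing mod 25):
  bit 1 = 1 (leading): start with 2.
  bit 2 = 1: square 2^2 = 4; bit is 1, so multiply 4·2 = 8 (mod 25).
Final value: 2^3 ≡ 8 (mod 25).

Final answer: 8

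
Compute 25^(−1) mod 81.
25^(−1) ≡ 13 (mod 81)

Apply the extended Euclidean algorithm to (81, 25), tracking rows (r, s, t) with s·81 + t·25 = r. Each division r_prev = q·r_cur + r_new produces the new row as (previous row) − q·(current row):
  row A: (81, 1, 0)   [1·81 + 0·25 = 81]
  row B: (25, 0, 1)   [0·81 + 1·25 = 25]
  81 = 3·25 + 6   → row C = row A − 3·row B = (6, 1, −3)   [check: 1·81 − 3·25 = 6]
  25 = 4·6 + 1   → row D = row B − 4·row C = (1, −4, 13)   [check: −4·81 + 13·25 = 1]
  6 = 6·1 + 0   → remainder 0, stop. gcd = 1 (last nonzero row D).
The gcd is 1, so 25 is invertible mod 81. The last nonzero row gives −4·81 + 13·25 = 1, so t = 13. So 25^(−1) ≡ 13 (mod 81). Verify: 25 · 13 = 325 ≡ 1 (mod 81). ✓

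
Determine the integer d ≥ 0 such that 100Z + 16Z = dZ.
In the PID Z, (a, b) is generated by gcd(a, b). Compute gcd(100, 16) with the extended Euclidean algorithm, tracking rows (r, s, t) with s·100 + t·16 = r:
  row A: (100, 1, 0)   [1·100 + 0·16 = 100]
  row B: (16, 0, 1)   [0·100 + 1·16 = 16]
  100 = 6·16 + 4   → row C = row A − 6·row B = (4, 1, −6)   [check: 1·100 − 6·16 = 4]
  16 = 4·4 + 0   → remainder 0, stop. gcd = 4 (last nonzero row C).
So gcd(100, 16) = 4, with Bézout identity 1·100 − 6·16 = 4. Containment (⊇): the Bézout identity exhibits 4 as an element of (100, 16), giving (4) ⊆ (100, 16). Containment (⊆): since 4 | 100 and 4 | 16 (100 = 4·25, 16 = 4·4), every Z-linear combination of 100 and 16 is divisible by 4, so (100, 16) ⊆ (4). Therefore (100, 16) = (4), d = 4.

Final answer: (100, 16) = (4); d = 4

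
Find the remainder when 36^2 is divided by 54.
0

Use repeated squaring. Binary(2) = 10. Walk through the bits of the exponent 2 left-to-right: at each bit after the leading one, square the running value, then multiply by 36 if the bit is 1 (always reducing mod 54):
  bit 1 = 1 (leading): start with 36.
  bit 2 = 0: square 36^2 = 1296 ≡ 0 (mod 54).
Final value: 36^2 ≡ 0 (mod 54).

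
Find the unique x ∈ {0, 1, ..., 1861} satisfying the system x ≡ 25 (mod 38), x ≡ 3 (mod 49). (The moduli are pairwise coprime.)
x ≡ 101 (mod 1862); the representative in [0, 1862) is 101

The moduli 38, 49 are pairwise coprime, so by the CRT there is a unique solution mod 38·49 = 1862.
Solve by successive substitution. Start with x ≡ 25 (mod 38).
  Combine with x ≡ 3 (mod 49): write x = 25 + 38·t and require 25 + 38·t ≡ 3 (mod 49), i.e. 38·t ≡ 3 − 25 ≡ 27 (mod 49). Since 38^(−1) ≡ 40 (mod 49), t ≡ 40·27 ≡ 2 (mod 49). So x ≡ 25 + 38·2 = 101 (mod 1862).
Unique solution in [0, 1862): x = 101.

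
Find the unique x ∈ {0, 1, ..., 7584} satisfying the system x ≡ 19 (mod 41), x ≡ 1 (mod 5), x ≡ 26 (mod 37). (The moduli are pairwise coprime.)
The moduli 41, 5, 37 are pairwise coprime, so by the CRT there is a unique solution mod 41·5·37 = 7585.
Solve by successive substitution. Start with x ≡ 19 (mod 41).
  Combine with x ≡ 1 (mod 5): write x = 19 + 41·t and require 19 + 41·t ≡ 1 (mod 5), i.e. 41·t ≡ 1 − 19 ≡ 2 (mod 5). Since 41^(−1) ≡ 1 (mod 5) (41 ≡ 1 (mod 5)), t ≡ 1·2 ≡ 2 (mod 5). So x ≡ 19 + 41·2 = 101 (mod 205).
  Combine with x ≡ 26 (mod 37): write x = 101 + 205·t and require 101 + 205·t ≡ 26 (mod 37), i.e. 205·t ≡ 26 − 101 ≡ 36 (mod 37). Since 205^(−1) ≡ 13 (mod 37) (205 ≡ 20 (mod 37)), t ≡ 13·36 ≡ 24 (mod 37). So x ≡ 101 + 205·24 = 5021 (mod 7585).
Unique solution in [0, 7585): x = 5021.

Final answer: x ≡ 5021 (mod 7585); the representative in [0, 7585) is 5021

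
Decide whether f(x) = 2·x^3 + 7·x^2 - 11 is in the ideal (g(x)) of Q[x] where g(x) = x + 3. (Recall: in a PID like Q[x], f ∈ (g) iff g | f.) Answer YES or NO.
In Q[x] the ideal (g) consists of all multiples of g, so f ∈ (g) iff g | f, i.e. iff the remainder of f on division by g is 0. Divide f by g (g is monic, so eliminate the leading term of the running remainder at each step):
  leading term 2·x^3: subtract (2·x^2)·g(x) = 2·x^3 + 6·x^2, leaving x^2 - 11
  leading term x^2: subtract (x)·g(x) = x^2 + 3·x, leaving -3·x - 11
  leading term -3·x: subtract (-3)·g(x) = -3·x - 9, leaving -2
The remainder r(x) = -2 ≠ 0 (and deg r < deg g), so g ∤ f, i.e. f ∉ (g).

Final answer: NO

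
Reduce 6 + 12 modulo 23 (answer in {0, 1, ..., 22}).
18

Both summands are already reduced mod 23. 6 + 12 = 18; 18 = 0·23 + 18, so (6 + 12) mod 23 = 18.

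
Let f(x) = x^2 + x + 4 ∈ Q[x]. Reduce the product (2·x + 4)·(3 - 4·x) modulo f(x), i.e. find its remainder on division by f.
First multiply in Q[x] without reducing: a · b = -8·x^2 - 10·x + 12. Now divide by f(x) = x^2 + x + 4, eliminating the leading term at each step:
  leading term -8·x^2: subtract (-8)·f(x) = -8·x^2 - 8·x - 32, leaving 44 - 2·x
The degree is now < 2, so this is the remainder. Hence a · b ≡ 44 - 2·x in Q[x]/(f).

Final answer: a · b ≡ 44 - 2·x (mod f(x))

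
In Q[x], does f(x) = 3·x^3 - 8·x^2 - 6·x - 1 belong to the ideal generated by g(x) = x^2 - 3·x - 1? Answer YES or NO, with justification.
YES

In Q[x] the ideal (g) consists of all multiples of g, so f ∈ (g) iff g | f, i.e. iff the remainder of f on division by g is 0. Divide f by g (g is monic, so eliminate the leading term of the running remainder at each step):
  leading term 3·x^3: subtract (3·x)·g(x) = 3·x^3 - 9·x^2 - 3·x, leaving x^2 - 3·x - 1
  leading term x^2: subtract (1)·g(x) = x^2 - 3·x - 1, leaving 0
The remainder is 0, so f(x) = g(x) · h(x) with h(x) = 3·x + 1. Hence g | f, i.e. f ∈ (g).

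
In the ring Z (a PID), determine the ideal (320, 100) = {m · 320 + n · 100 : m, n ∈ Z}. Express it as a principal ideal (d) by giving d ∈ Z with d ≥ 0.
In the PID Z, (a, b) is generated by gcd(a, b). Compute gcd(320, 100) with the extended Euclidean algorithm, tracking rows (r, s, t) with s·320 + t·100 = r:
  row A: (320, 1, 0)   [1·320 + 0·100 = 320]
  row B: (100, 0, 1)   [0·320 + 1·100 = 100]
  320 = 3·100 + 20   → row C = row A − 3·row B = (20, 1, −3)   [check: 1·320 − 3·100 = 20]
  100 = 5·20 + 0   → remainder 0, stop. gcd = 20 (last nonzero row C).
So gcd(320, 100) = 20, with Bézout identity 1·320 − 3·100 = 20. Containment (⊇): the Bézout identity exhibits 20 as an element of (320, 100), giving (20) ⊆ (320, 100). Containment (⊆): since 20 | 320 and 20 | 100 (320 = 20·16, 100 = 20·5), every Z-linear combination of 320 and 100 is divisible by 20, so (320, 100) ⊆ (20). Therefore (320, 100) = (20), d = 20.

Final answer: (320, 100) = (20); d = 20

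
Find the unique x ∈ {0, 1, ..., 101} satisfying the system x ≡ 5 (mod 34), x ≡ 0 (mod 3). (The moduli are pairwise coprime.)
The moduli 34, 3 are pairwise coprime, so by the CRT there is a unique solution mod 34·3 = 102.
Solve by successive substitution. Start with x ≡ 5 (mod 34).
  Combine with x ≡ 0 (mod 3): write x = 5 + 34·t and require 5 + 34·t ≡ 0 (mod 3), i.e. 34·t ≡ 0 − 5 ≡ 1 (mod 3). Since 34^(−1) ≡ 1 (mod 3) (34 ≡ 1 (mod 3)), t ≡ 1·1 ≡ 1 (mod 3). So x ≡ 5 + 34·1 = 39 (mod 102).
Unique solution in [0, 102): x = 39.

Final answer: x ≡ 39 (mod 102); the representative in [0, 102) is 39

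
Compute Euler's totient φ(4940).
φ(4940) = 1728

φ is multiplicative, with φ(p^e) = p^e − p^(e−1). Factorise 4940 = 2^2 · 5 · 13 · 19. Then
  φ(4940) = (2^2 − 2^1) · (5 − 1) · (13 − 1) · (19 − 1) = 2 · 4 · 12 · 18 = 1728.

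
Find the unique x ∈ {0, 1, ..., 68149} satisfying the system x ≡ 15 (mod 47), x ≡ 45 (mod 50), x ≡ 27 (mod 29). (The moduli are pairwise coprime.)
The moduli 47, 50, 29 are pairwise coprime, so by the CRT there is a unique solution mod 47·50·29 = 68150.
Solve by successive substitution. Start with x ≡ 15 (mod 47).
  Combine with x ≡ 45 (mod 50): write x = 15 + 47·t and require 15 + 47·t ≡ 45 (mod 50), i.e. 47·t ≡ 45 − 15 ≡ 30 (mod 50). Since 47^(−1) ≡ 33 (mod 50), t ≡ 33·30 ≡ 40 (mod 50). So x ≡ 15 + 47·40 = 1895 (mod 2350).
  Combine with x ≡ 27 (mod 29): write x = 1895 + 2350·t and require 1895 + 2350·t ≡ 27 (mod 29), i.e. 2350·t ≡ 27 − 1895 ≡ 17 (mod 29). Since 2350^(−1) ≡ 1 (mod 29) (2350 ≡ 1 (mod 29)), t ≡ 1·17 ≡ 17 (mod 29). So x ≡ 1895 + 2350·17 = 41845 (mod 68150).
Unique solution in [0, 68150): x = 41845.

Final answer: x ≡ 41845 (mod 68150); the representative in [0, 68150) is 41845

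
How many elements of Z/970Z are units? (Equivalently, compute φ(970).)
An element a ∈ Z/970Z is a unit iff gcd(a, 970) = 1, so the number of units is φ(970). φ is multiplicative, with φ(p^e) = p^e − p^(e−1). Factorise 970 = 2 · 5 · 97. Then
  φ(970) = (2 − 1) · (5 − 1) · (97 − 1) = 1 · 4 · 96 = 384.

Final answer: Z/970Z has φ(970) = 384 units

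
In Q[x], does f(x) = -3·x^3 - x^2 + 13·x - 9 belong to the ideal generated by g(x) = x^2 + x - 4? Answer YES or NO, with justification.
In Q[x] the ideal (g) consists of all multiples of g, so f ∈ (g) iff g | f, i.e. iff the remainder of f on division by g is 0. Divide f by g (g is monic, so eliminate the leading term of the running remainder at each step):
  leading term -3·x^3: subtract (-3·x)·g(x) = -3·x^3 - 3·x^2 + 12·x, leaving 2·x^2 + x - 9
  leading term 2·x^2: subtract (2)·g(x) = 2·x^2 + 2·x - 8, leaving -x - 1
The remainder r(x) = -x - 1 ≠ 0 (and deg r < deg g), so g ∤ f, i.e. f ∉ (g).

Final answer: NO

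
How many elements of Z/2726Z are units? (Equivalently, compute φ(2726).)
Z/2726Z has φ(2726) = 1288 units

An element a ∈ Z/2726Z is a unit iff gcd(a, 2726) = 1, so the number of units is φ(2726). φ is multiplicative, with φ(p^e) = p^e − p^(e−1). Factorise 2726 = 2 · 29 · 47. Then
  φ(2726) = (2 − 1) · (29 − 1) · (47 − 1) = 1 · 28 · 46 = 1288.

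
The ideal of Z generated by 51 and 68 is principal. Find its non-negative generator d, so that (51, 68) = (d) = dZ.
In the PID Z, (a, b) is generated by gcd(a, b). Compute gcd(68, 51) with the extended Euclidean algorithm, tracking rows (r, s, t) with s·68 + t·51 = r:
  row A: (68, 1, 0)   [1·68 + 0·51 = 68]
  row B: (51, 0, 1)   [0·68 + 1·51 = 51]
  68 = 1·51 + 17   → row C = row A − 1·row B = (17, 1, −1)   [check: 1·68 − 1·51 = 17]
  51 = 3·17 + 0   → remainder 0, stop. gcd = 17 (last nonzero row C).
So gcd(51, 68) = 17, with Bézout identity 1·68 − 1·51 = 17. Containment (⊇): the Bézout identity exhibits 17 as an element of (51, 68), giving (17) ⊆ (51, 68). Containment (⊆): since 17 | 51 and 17 | 68 (51 = 17·3, 68 = 17·4), every Z-linear combination of 51 and 68 is divisible by 17, so (51, 68) ⊆ (17). Therefore (51, 68) = (17), d = 17.

Final answer: (51, 68) = (17); d = 17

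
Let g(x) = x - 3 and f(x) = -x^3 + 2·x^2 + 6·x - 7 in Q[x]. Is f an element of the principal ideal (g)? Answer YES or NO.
In Q[x] the ideal (g) consists of all multiples of g, so f ∈ (g) iff g | f, i.e. iff the remainder of f on division by g is 0. Divide f by g (g is monic, so eliminate the leading term of the running remainder at each step):
  leading term -x^3: subtract (-x^2)·g(x) = -x^3 + 3·x^2, leaving -x^2 + 6·x - 7
  leading term -x^2: subtract (-x)·g(x) = -x^2 + 3·x, leaving 3·x - 7
  leading term 3·x: subtract (3)·g(x) = 3·x - 9, leaving 2
The remainder r(x) = 2 ≠ 0 (and deg r < deg g), so g ∤ f, i.e. f ∉ (g).

Final answer: NO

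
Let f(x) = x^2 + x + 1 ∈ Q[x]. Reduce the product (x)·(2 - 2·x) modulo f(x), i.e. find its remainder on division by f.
First multiply in Q[x] without reducing: a · b = -2·x^2 + 2·x. Now divide by f(x) = x^2 + x + 1, eliminating the leading term at each step:
  leading term -2·x^2: subtract (-2)·f(x) = -2·x^2 - 2·x - 2, leaving 4·x + 2
The degree is now < 2, so this is the remainder. Hence a · b ≡ 4·x + 2 in Q[x]/(f).

Final answer: a · b ≡ 4·x + 2 (mod f(x))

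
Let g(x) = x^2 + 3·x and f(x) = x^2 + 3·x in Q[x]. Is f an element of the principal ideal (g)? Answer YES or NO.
YES

In Q[x] the ideal (g) consists of all multiples of g, so f ∈ (g) iff g | f, i.e. iff the remainder of f on division by g is 0. Divide f by g (g is monic, so eliminate the leading term of the running remainder at each step):
  leading term x^2: subtract (1)·g(x) = x^2 + 3·x, leaving 0
The remainder is 0, so f(x) = g(x) · h(x) with h(x) = 1. Hence g | f, i.e. f ∈ (g).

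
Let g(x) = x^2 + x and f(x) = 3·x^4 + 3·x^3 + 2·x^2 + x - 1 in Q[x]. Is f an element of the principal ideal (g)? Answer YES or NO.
NO

In Q[x] the ideal (g) consists of all multiples of g, so f ∈ (g) iff g | f, i.e. iff the remainder of f on division by g is 0. Divide f by g (g is monic, so eliminate the leading term of the running remainder at each step):
  leading term 3·x^4: subtract (3·x^2)·g(x) = 3·x^4 + 3·x^3, leaving 2·x^2 + x - 1
  leading term 2·x^2: subtract (2)·g(x) = 2·x^2 + 2·x, leaving -x - 1
The remainder r(x) = -x - 1 ≠ 0 (and deg r < deg g), so g ∤ f, i.e. f ∉ (g).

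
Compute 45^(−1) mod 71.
45^(−1) ≡ 30 (mod 71)

Apply the extended Euclidean algorithm to (71, 45), tracking rows (r, s, t) with s·71 + t·45 = r. Each division r_prev = q·r_cur + r_new produces the new row as (previous row) − q·(current row):
  row A: (71, 1, 0)   [1·71 + 0·45 = 71]
  row B: (45, 0, 1)   [0·71 + 1·45 = 45]
  71 = 1·45 + 26   → row C = row A − 1·row B = (26, 1, −1)   [check: 1·71 − 1·45 = 26]
  45 = 1·26 + 19   → row D = row B − 1·row C = (19, −1, 2)   [check: −1·71 + 2·45 = 19]
  26 = 1·19 + 7   → row E = row C − 1·row D = (7, 2, −3)   [check: 2·71 − 3·45 = 7]
  19 = 2·7 + 5   → row F = row D − 2·row E = (5, −5, 8)   [check: −5·71 + 8·45 = 5]
  7 = 1·5 + 2   → row G = row E − 1·row F = (2, 7, −11)   [check: 7·71 − 11·45 = 2]
  5 = 2·2 + 1   → row H = row F − 2·row G = (1, −19, 30)   [check: −19·71 + 30·45 = 1]
  2 = 2·1 + 0   → remainder 0, stop. gcd = 1 (last nonzero row H).
The gcd is 1, so 45 is invertible mod 71. The last nonzero row gives −19·71 + 30·45 = 1, so t = 30. So 45^(−1) ≡ 30 (mod 71). Verify: 45 · 30 = 1350 ≡ 1 (mod 71). ✓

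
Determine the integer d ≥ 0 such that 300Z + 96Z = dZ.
In the PID Z, (a, b) is generated by gcd(a, b). Compute gcd(300, 96) with the extended Euclidean algorithm, tracking rows (r, s, t) with s·300 + t·96 = r:
  row A: (300, 1, 0)   [1·300 + 0·96 = 300]
  row B: (96, 0, 1)   [0·300 + 1·96 = 96]
  300 = 3·96 + 12   → row C = row A − 3·row B = (12, 1, −3)   [check: 1·300 − 3·96 = 12]
  96 = 8·12 + 0   → remainder 0, stop. gcd = 12 (last nonzero row C).
So gcd(300, 96) = 12, with Bézout identity 1·300 − 3·96 = 12. Containment (⊇): the Bézout identity exhibits 12 as an element of (300, 96), giving (12) ⊆ (300, 96). Containment (⊆): since 12 | 300 and 12 | 96 (300 = 12·25, 96 = 12·8), every Z-linear combination of 300 and 96 is divisible by 12, so (300, 96) ⊆ (12). Therefore (300, 96) = (12), d = 12.

Final answer: (300, 96) = (12); d = 12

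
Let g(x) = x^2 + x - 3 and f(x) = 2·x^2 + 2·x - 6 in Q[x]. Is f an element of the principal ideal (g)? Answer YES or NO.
In Q[x] the ideal (g) consists of all multiples of g, so f ∈ (g) iff g | f, i.e. iff the remainder of f on division by g is 0. Divide f by g (g is monic, so eliminate the leading term of the running remainder at each step):
  leading term 2·x^2: subtract (2)·g(x) = 2·x^2 + 2·x - 6, leaving 0
The remainder is 0, so f(x) = g(x) · h(x) with h(x) = 2. Hence g | f, i.e. f ∈ (g).

Final answer: YES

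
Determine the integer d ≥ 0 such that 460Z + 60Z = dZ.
In the PID Z, (a, b) is generated by gcd(a, b). Compute gcd(460, 60) with the extended Euclidean algorithm, tracking rows (r, s, t) with s·460 + t·60 = r:
  row A: (460, 1, 0)   [1·460 + 0·60 = 460]
  row B: (60, 0, 1)   [0·460 + 1·60 = 60]
  460 = 7·60 + 40   → row C = row A − 7·row B = (40, 1, −7)   [check: 1·460 − 7·60 = 40]
  60 = 1·40 + 20   → row D = row B − 1·row C = (20, −1, 8)   [check: −1·460 + 8·60 = 20]
  40 = 2·20 + 0   → remainder 0, stop. gcd = 20 (last nonzero row D).
So gcd(460, 60) = 20, with Bézout identity −1·460 + 8·60 = 20. Containment (⊇): the Bézout identity exhibits 20 as an element of (460, 60), giving (20) ⊆ (460, 60). Containment (⊆): since 20 | 460 and 20 | 60 (460 = 20·23, 60 = 20·3), every Z-linear combination of 460 and 60 is divisible by 20, so (460, 60) ⊆ (20). Therefore (460, 60) = (20), d = 20.

Final answer: (460, 60) = (20); d = 20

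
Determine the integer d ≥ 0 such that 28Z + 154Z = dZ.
In the PID Z, (a, b) is generated by gcd(a, b). Compute gcd(154, 28) with the extended Euclidean algorithm, tracking rows (r, s, t) with s·154 + t·28 = r:
  row A: (154, 1, 0)   [1·154 + 0·28 = 154]
  row B: (28, 0, 1)   [0·154 + 1·28 = 28]
  154 = 5·28 + 14   → row C = row A − 5·row B = (14, 1, −5)   [check: 1·154 − 5·28 = 14]
  28 = 2·14 + 0   → remainder 0, stop. gcd = 14 (last nonzero row C).
So gcd(28, 154) = 14, with Bézout identity 1·154 − 5·28 = 14. Containment (⊇): the Bézout identity exhibits 14 as an element of (28, 154), giving (14) ⊆ (28, 154). Containment (⊆): since 14 | 28 and 14 | 154 (28 = 14·2, 154 = 14·11), every Z-linear combination of 28 and 154 is divisible by 14, so (28, 154) ⊆ (14). Therefore (28, 154) = (14), d = 14.

Final answer: (28, 154) = (14); d = 14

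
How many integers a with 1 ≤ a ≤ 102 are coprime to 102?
32

The number of a ∈ {1, ..., 102} with gcd(a, 102) = 1 is by definition Euler's totient φ(102). φ is multiplicative, with φ(p^e) = p^e − p^(e−1). Factorise 102 = 2 · 3 · 17. Then
  φ(102) = (2 − 1) · (3 − 1) · (17 − 1) = 1 · 2 · 16 = 32.
So there are 32 such integers.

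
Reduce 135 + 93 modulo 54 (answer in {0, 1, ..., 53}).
Reduce the summands first: 135 ≡ 27, 93 ≡ 39 (mod 54), so 135 + 93 ≡ 27 + 39 (mod 54). 27 + 39 = 66; 66 = 1·54 + 12, so (135 + 93) mod 54 = 12.

Final answer: 12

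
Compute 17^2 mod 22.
3

Use repeated squaring. Binary(2) = 10. Walk through the bits of the exponent 2 left-to-right: at each bit after the leading one, square the running value, then multiply by 17 if the bit is 1 (always reducing mod 22):
  bit 1 = 1 (leading): start with 17.
  bit 2 = 0: square 17^2 = 289 ≡ 3 (mod 22).
Final value: 17^2 ≡ 3 (mod 22).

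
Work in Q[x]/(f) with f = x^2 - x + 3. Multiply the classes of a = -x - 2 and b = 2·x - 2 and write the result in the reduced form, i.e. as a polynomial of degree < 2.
a · b ≡ 10 - 4·x (mod f(x))

First multiply in Q[x] without reducing: a · b = -2·x^2 - 2·x + 4. Now divide by f(x) = x^2 - x + 3, eliminating the leading term at each step:
  leading term -2·x^2: subtract (-2)·f(x) = -2·x^2 + 2·x - 6, leaving 10 - 4·x
The degree is now < 2, so this is the remainder. Hence a · b ≡ 10 - 4·x in Q[x]/(f).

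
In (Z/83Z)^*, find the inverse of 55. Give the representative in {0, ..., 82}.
55^(−1) ≡ 80 (mod 83)

Apply the extended Euclidean algorithm to (83, 55), tracking rows (r, s, t) with s·83 + t·55 = r. Each division r_prev = q·r_cur + r_new produces the new row as (previous row) − q·(current row):
  row A: (83, 1, 0)   [1·83 + 0·55 = 83]
  row B: (55, 0, 1)   [0·83 + 1·55 = 55]
  83 = 1·55 + 28   → row C = row A − 1·row B = (28, 1, −1)   [check: 1·83 − 1·55 = 28]
  55 = 1·28 + 27   → row D = row B − 1·row C = (27, −1, 2)   [check: −1·83 + 2·55 = 27]
  28 = 1·27 + 1   → row E = row C − 1·row D = (1, 2, −3)   [check: 2·83 − 3·55 = 1]
  27 = 27·1 + 0   → remainder 0, stop. gcd = 1 (last nonzero row E).
The gcd is 1, so 55 is invertible mod 83. The last nonzero row gives 2·83 − 3·55 = 1, so t = −3. So 55^(−1) ≡ −3 ≡ 80 (mod 83). Verify: 55 · 80 = 4400 ≡ 1 (mod 83). ✓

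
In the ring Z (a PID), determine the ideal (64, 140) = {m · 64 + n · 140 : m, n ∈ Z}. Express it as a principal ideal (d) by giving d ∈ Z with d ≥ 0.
(64, 140) = (4); d = 4

In the PID Z, (a, b) is generated by gcd(a, b). Compute gcd(140, 64) with the extended Euclidean algorithm, tracking rows (r, s, t) with s·140 + t·64 = r:
  row A: (140, 1, 0)   [1·140 + 0·64 = 140]
  row B: (64, 0, 1)   [0·140 + 1·64 = 64]
  140 = 2·64 + 12   → row C = row A − 2·row B = (12, 1, −2)   [check: 1·140 − 2·64 = 12]
  64 = 5·12 + 4   → row D = row B − 5·row C = (4, −5, 11)   [check: −5·140 + 11·64 = 4]
  12 = 3·4 + 0   → remainder 0, stop. gcd = 4 (last nonzero row D).
So gcd(64, 140) = 4, with Bézout identity −5·140 + 11·64 = 4. Containment (⊇): the Bézout identity exhibits 4 as an element of (64, 140), giving (4) ⊆ (64, 140). Containment (⊆): since 4 | 64 and 4 | 140 (64 = 4·16, 140 = 4·35), every Z-linear combination of 64 and 140 is divisible by 4, so (64, 140) ⊆ (4). Therefore (64, 140) = (4), d = 4.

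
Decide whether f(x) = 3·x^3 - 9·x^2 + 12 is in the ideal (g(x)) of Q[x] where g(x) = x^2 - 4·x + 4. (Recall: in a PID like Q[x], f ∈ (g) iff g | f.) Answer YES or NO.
YES

In Q[x] the ideal (g) consists of all multiples of g, so f ∈ (g) iff g | f, i.e. iff the remainder of f on division by g is 0. Divide f by g (g is monic, so eliminate the leading term of the running remainder at each step):
  leading term 3·x^3: subtract (3·x)·g(x) = 3·x^3 - 12·x^2 + 12·x, leaving 3·x^2 - 12·x + 12
  leading term 3·x^2: subtract (3)·g(x) = 3·x^2 - 12·x + 12, leaving 0
The remainder is 0, so f(x) = g(x) · h(x) with h(x) = 3·x + 3. Hence g | f, i.e. f ∈ (g).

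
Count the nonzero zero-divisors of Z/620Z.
Z/620Z has 379 nonzero zero-divisors

In Z/620Z each nonzero element is either a unit (gcd with 620 is 1) or a zero-divisor (gcd > 1). The number of units is φ(620): factorise 620 = 2^2 · 5 · 31, so φ(620) = (2^2 − 2^1) · (5 − 1) · (31 − 1) = 2 · 4 · 30 = 240. The nonzero elements number 620 − 1 = 619. Hence the nonzero zero-divisors number 619 − 240 = 379.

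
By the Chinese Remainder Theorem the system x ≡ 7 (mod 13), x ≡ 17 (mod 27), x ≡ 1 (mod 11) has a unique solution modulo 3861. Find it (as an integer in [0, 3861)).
The moduli 13, 27, 11 are pairwise coprime, so by the CRT there is a unique solution mod 13·27·11 = 3861.
Solve by successive substitution. Start with x ≡ 7 (mod 13).
  Combine with x ≡ 17 (mod 27): write x = 7 + 13·t and require 7 + 13·t ≡ 17 (mod 27), i.e. 13·t ≡ 17 − 7 ≡ 10 (mod 27). Since 13^(−1) ≡ 25 (mod 27), t ≡ 25·10 ≡ 7 (mod 27). So x ≡ 7 + 13·7 = 98 (mod 351).
  Combine with x ≡ 1 (mod 11): write x = 98 + 351·t and require 98 + 351·t ≡ 1 (mod 11), i.e. 351·t ≡ 1 − 98 ≡ 2 (mod 11). Since 351^(−1) ≡ 10 (mod 11) (351 ≡ 10 (mod 11)), t ≡ 10·2 ≡ 9 (mod 11). So x ≡ 98 + 351·9 = 3257 (mod 3861).
Unique solution in [0, 3861): x = 3257.

Final answer: x ≡ 3257 (mod 3861); the representative in [0, 3861) is 3257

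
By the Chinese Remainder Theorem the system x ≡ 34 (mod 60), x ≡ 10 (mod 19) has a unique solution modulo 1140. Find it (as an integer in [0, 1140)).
The moduli 60, 19 are pairwise coprime, so by the CRT there is a unique solution mod 60·19 = 1140.
Solve by successive substitution. Start with x ≡ 34 (mod 60).
  Combine with x ≡ 10 (mod 19): write x = 34 + 60·t and require 34 + 60·t ≡ 10 (mod 19), i.e. 60·t ≡ 10 − 34 ≡ 14 (mod 19). Since 60^(−1) ≡ 13 (mod 19) (60 ≡ 3 (mod 19)), t ≡ 13·14 ≡ 11 (mod 19). So x ≡ 34 + 60·11 = 694 (mod 1140).
Unique solution in [0, 1140): x = 694.

Final answer: x ≡ 694 (mod 1140); the representative in [0, 1140) is 694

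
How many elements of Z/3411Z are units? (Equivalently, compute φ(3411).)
An element a ∈ Z/3411Z is a unit iff gcd(a, 3411) = 1, so the number of units is φ(3411). φ is multiplicative, with φ(p^e) = p^e − p^(e−1). Factorise 3411 = 3^2 · 379. Then
  φ(3411) = (3^2 − 3^1) · (379 − 1) = 6 · 378 = 2268.

Final answer: Z/3411Z has φ(3411) = 2268 units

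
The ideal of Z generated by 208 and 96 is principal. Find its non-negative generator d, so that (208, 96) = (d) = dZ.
(208, 96) = (16); d = 16

In the PID Z, (a, b) is generated by gcd(a, b). Compute gcd(208, 96) with the extended Euclidean algorithm, tracking rows (r, s, t) with s·208 + t·96 = r:
  row A: (208, 1, 0)   [1·208 + 0·96 = 208]
  row B: (96, 0, 1)   [0·208 + 1·96 = 96]
  208 = 2·96 + 16   → row C = row A − 2·row B = (16, 1, −2)   [check: 1·208 − 2·96 = 16]
  96 = 6·16 + 0   → remainder 0, stop. gcd = 16 (last nonzero row C).
So gcd(208, 96) = 16, with Bézout identity 1·208 − 2·96 = 16. Containment (⊇): the Bézout identity exhibits 16 as an element of (208, 96), giving (16) ⊆ (208, 96). Containment (⊆): since 16 | 208 and 16 | 96 (208 = 16·13, 96 = 16·6), every Z-linear combination of 208 and 96 is divisible by 16, so (208, 96) ⊆ (16). Therefore (208, 96) = (16), d = 16.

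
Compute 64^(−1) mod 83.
Apply the extended Euclidean algorithm to (83, 64), tracking rows (r, s, t) with s·83 + t·64 = r. Each division r_prev = q·r_cur + r_new produces the new row as (previous row) − q·(current row):
  row A: (83, 1, 0)   [1·83 + 0·64 = 83]
  row B: (64, 0, 1)   [0·83 + 1·64 = 64]
  83 = 1·64 + 19   → row C = row A − 1·row B = (19, 1, −1)   [check: 1·83 − 1·64 = 19]
  64 = 3·19 + 7   → row D = row B − 3·row C = (7, −3, 4)   [check: −3·83 + 4·64 = 7]
  19 = 2·7 + 5   → row E = row C − 2·row D = (5, 7, −9)   [check: 7·83 − 9·64 = 5]
  7 = 1·5 + 2   → row F = row D − 1·row E = (2, −10, 13)   [check: −10·83 + 13·64 = 2]
  5 = 2·2 + 1   → row G = row E − 2·row F = (1, 27, −35)   [check: 27·83 − 35·64 = 1]
  2 = 2·1 + 0   → remainder 0, stop. gcd = 1 (last nonzero row G).
The gcd is 1, so 64 is invertible mod 83. The last nonzero row gives 27·83 − 35·64 = 1, so t = −35. So 64^(−1) ≡ −35 ≡ 48 (mod 83). Verify: 64 · 48 = 3072 ≡ 1 (mod 83). ✓

Final answer: 64^(−1) ≡ 48 (mod 83)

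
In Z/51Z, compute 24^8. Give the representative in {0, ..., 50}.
Use repeated squaring. Binary(8) = 1000. Walk through the bits of the exponent 8 left-to-right: at each bit after the leading one, square the running value, then multiply by 24 if the bit is 1 (always reducing mod 51):
  bit 1 = 1 (leading): start with 24.
  bit 2 = 0: square 24^2 = 576 ≡ 15 (mod 51).
  bit 3 = 0: square 15^2 = 225 ≡ 21 (mod 51).
  bit 4 = 0: square 21^2 = 441 ≡ 33 (mod 51).
Final value: 24^8 ≡ 33 (mod 51).

Final answer: 33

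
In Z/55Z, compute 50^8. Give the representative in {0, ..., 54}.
Use repeated squaring. Binary(8) = 1000. Walk through the bits of the exponent 8 left-to-right: at each bit after the leading one, square the running value, then multiply by 50 if the bit is 1 (always reducing mod 55):
  bit 1 = 1 (leading): start with 50.
  bit 2 = 0: square 50^2 = 2500 ≡ 25 (mod 55).
  bit 3 = 0: square 25^2 = 625 ≡ 20 (mod 55).
  bit 4 = 0: square 20^2 = 400 ≡ 15 (mod 55).
Final value: 50^8 ≡ 15 (mod 55).

Final answer: 15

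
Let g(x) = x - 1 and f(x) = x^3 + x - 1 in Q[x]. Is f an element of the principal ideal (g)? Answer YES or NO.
NO

In Q[x] the ideal (g) consists of all multiples of g, so f ∈ (g) iff g | f, i.e. iff the remainder of f on division by g is 0. Divide f by g (g is monic, so eliminate the leading term of the running remainder at each step):
  leading term x^3: subtract (x^2)·g(x) = x^3 - x^2, leaving x^2 + x - 1
  leading term x^2: subtract (x)·g(x) = x^2 - x, leaving 2·x - 1
  leading term 2·x: subtract (2)·g(x) = 2·x - 2, leaving 1
The remainder r(x) = 1 ≠ 0 (and deg r < deg g), so g ∤ f, i.e. f ∉ (g).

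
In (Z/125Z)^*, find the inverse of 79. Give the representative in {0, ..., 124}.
Apply the extended Euclidean algorithm to (125, 79), tracking rows (r, s, t) with s·125 + t·79 = r. Each division r_prev = q·r_cur + r_new produces the new row as (previous row) − q·(current row):
  row A: (125, 1, 0)   [1·125 + 0·79 = 125]
  row B: (79, 0, 1)   [0·125 + 1·79 = 79]
  125 = 1·79 + 46   → row C = row A − 1·row B = (46, 1, −1)   [check: 1·125 − 1·79 = 46]
  79 = 1·46 + 33   → row D = row B − 1·row C = (33, −1, 2)   [check: −1·125 + 2·79 = 33]
  46 = 1·33 + 13   → row E = row C − 1·row D = (13, 2, −3)   [check: 2·125 − 3·79 = 13]
  33 = 2·13 + 7   → row F = row D − 2·row E = (7, −5, 8)   [check: −5·125 + 8·79 = 7]
  13 = 1·7 + 6   → row G = row E − 1·row F = (6, 7, −11)   [check: 7·125 − 11·79 = 6]
  7 = 1·6 + 1   → row H = row F − 1·row G = (1, −12, 19)   [check: −12·125 + 19·79 = 1]
  6 = 6·1 + 0   → remainder 0, stop. gcd = 1 (last nonzero row H).
The gcd is 1, so 79 is invertible mod 125. The last nonzero row gives −12·125 + 19·79 = 1, so t = 19. So 79^(−1) ≡ 19 (mod 125). Verify: 79 · 19 = 1501 ≡ 1 (mod 125). ✓

Final answer: 79^(−1) ≡ 19 (mod 125)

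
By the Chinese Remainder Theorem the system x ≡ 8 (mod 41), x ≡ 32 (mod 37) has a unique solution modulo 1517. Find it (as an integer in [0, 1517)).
x ≡ 254 (mod 1517); the representative in [0, 1517) is 254

The moduli 41, 37 are pairwise coprime, so by the CRT there is a unique solution mod 41·37 = 1517.
Solve by successive substitution. Start with x ≡ 8 (mod 41).
  Combine with x ≡ 32 (mod 37): write x = 8 + 41·t and require 8 + 41·t ≡ 32 (mod 37), i.e. 41·t ≡ 32 − 8 ≡ 24 (mod 37). Since 41^(−1) ≡ 28 (mod 37) (41 ≡ 4 (mod 37)), t ≡ 28·24 ≡ 6 (mod 37). So x ≡ 8 + 41·6 = 254 (mod 1517).
Unique solution in [0, 1517): x = 254.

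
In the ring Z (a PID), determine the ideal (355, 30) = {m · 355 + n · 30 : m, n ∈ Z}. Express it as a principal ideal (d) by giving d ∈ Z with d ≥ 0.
In the PID Z, (a, b) is generated by gcd(a, b). Compute gcd(355, 30) with the extended Euclidean algorithm, tracking rows (r, s, t) with s·355 + t·30 = r:
  row A: (355, 1, 0)   [1·355 + 0·30 = 355]
  row B: (30, 0, 1)   [0·355 + 1·30 = 30]
  355 = 11·30 + 25   → row C = row A − 11·row B = (25, 1, −11)   [check: 1·355 − 11·30 = 25]
  30 = 1·25 + 5   → row D = row B − 1·row C = (5, −1, 12)   [check: −1·355 + 12·30 = 5]
  25 = 5·5 + 0   → remainder 0, stop. gcd = 5 (last nonzero row D).
So gcd(355, 30) = 5, with Bézout identity −1·355 + 12·30 = 5. Containment (⊇): the Bézout identity exhibits 5 as an element of (355, 30), giving (5) ⊆ (355, 30). Containment (⊆): since 5 | 355 and 5 | 30 (355 = 5·71, 30 = 5·6), every Z-linear combination of 355 and 30 is divisible by 5, so (355, 30) ⊆ (5). Therefore (355, 30) = (5), d = 5.

Final answer: (355, 30) = (5); d = 5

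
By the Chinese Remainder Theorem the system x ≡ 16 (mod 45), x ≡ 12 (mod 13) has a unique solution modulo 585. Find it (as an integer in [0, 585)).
The moduli 45, 13 are pairwise coprime, so by the CRT there is a unique solution mod 45·13 = 585.
Solve by successive substitution. Start with x ≡ 16 (mod 45).
  Combine with x ≡ 12 (mod 13): write x = 16 + 45·t and require 16 + 45·t ≡ 12 (mod 13), i.e. 45·t ≡ 12 − 16 ≡ 9 (mod 13). Since 45^(−1) ≡ 11 (mod 13) (45 ≡ 6 (mod 13)), t ≡ 11·9 ≡ 8 (mod 13). So x ≡ 16 + 45·8 = 376 (mod 585).
Unique solution in [0, 585): x = 376.

Final answer: x ≡ 376 (mod 585); the representative in [0, 585) is 376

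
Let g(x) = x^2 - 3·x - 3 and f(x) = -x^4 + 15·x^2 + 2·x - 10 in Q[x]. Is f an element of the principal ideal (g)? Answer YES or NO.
NO

In Q[x] the ideal (g) consists of all multiples of g, so f ∈ (g) iff g | f, i.e. iff the remainder of f on division by g is 0. Divide f by g (g is monic, so eliminate the leading term of the running remainder at each step):
  leading term -x^4: subtract (-x^2)·g(x) = -x^4 + 3·x^3 + 3·x^2, leaving -3·x^3 + 12·x^2 + 2·x - 10
  leading term -3·x^3: subtract (-3·x)·g(x) = -3·x^3 + 9·x^2 + 9·x, leaving 3·x^2 - 7·x - 10
  leading term 3·x^2: subtract (3)·g(x) = 3·x^2 - 9·x - 9, leaving 2·x - 1
The remainder r(x) = 2·x - 1 ≠ 0 (and deg r < deg g), so g ∤ f, i.e. f ∉ (g).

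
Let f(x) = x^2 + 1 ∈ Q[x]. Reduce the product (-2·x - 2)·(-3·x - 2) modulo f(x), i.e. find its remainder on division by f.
First multiply in Q[x] without reducing: a · b = 6·x^2 + 10·x + 4. Now divide by f(x) = x^2 + 1, eliminating the leading term at each step:
  leading term 6·x^2: subtract (6)·f(x) = 6·x^2 + 6, leaving 10·x - 2
The degree is now < 2, so this is the remainder. Hence a · b ≡ 10·x - 2 in Q[x]/(f).

Final answer: a · b ≡ 10·x - 2 (mod f(x))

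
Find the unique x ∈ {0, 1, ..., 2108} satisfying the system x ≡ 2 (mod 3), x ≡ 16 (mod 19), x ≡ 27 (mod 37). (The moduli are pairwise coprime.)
x ≡ 434 (mod 2109); the representative in [0, 2109) is 434

The moduli 3, 19, 37 are pairwise coprime, so by the CRT there is a unique solution mod 3·19·37 = 2109.
Solve by successive substitution. Start with x ≡ 2 (mod 3).
  Combine with x ≡ 16 (mod 19): write x = 2 + 3·t and require 2 + 3·t ≡ 16 (mod 19), i.e. 3·t ≡ 16 − 2 ≡ 14 (mod 19). Since 3^(−1) ≡ 13 (mod 19), t ≡ 13·14 ≡ 11 (mod 19). So x ≡ 2 + 3·11 = 35 (mod 57).
  Combine with x ≡ 27 (mod 37): write x = 35 + 57·t and require 35 + 57·t ≡ 27 (mod 37), i.e. 57·t ≡ 27 − 35 ≡ 29 (mod 37). Since 57^(−1) ≡ 13 (mod 37) (57 ≡ 20 (mod 37)), t ≡ 13·29 ≡ 7 (mod 37). So x ≡ 35 + 57·7 = 434 (mod 2109).
Unique solution in [0, 2109): x = 434.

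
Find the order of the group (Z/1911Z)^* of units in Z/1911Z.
(Z/1911Z)^* consists of the classes a with gcd(a, 1911) = 1, so its order is φ(1911). φ is multiplicative, with φ(p^e) = p^e − p^(e−1). Factorise 1911 = 3 · 7^2 · 13. Then
  φ(1911) = (3 − 1) · (7^2 − 7^1) · (13 − 1) = 2 · 42 · 12 = 1008.
Thus |(Z/1911Z)^*| = 1008.

Final answer: |(Z/1911Z)^*| = 1008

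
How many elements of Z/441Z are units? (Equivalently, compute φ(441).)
Z/441Z has φ(441) = 252 units

An element a ∈ Z/441Z is a unit iff gcd(a, 441) = 1, so the number of units is φ(441). φ is multiplicative, with φ(p^e) = p^e − p^(e−1). Factorise 441 = 3^2 · 7^2. Then
  φ(441) = (3^2 − 3^1) · (7^2 − 7^1) = 6 · 42 = 252.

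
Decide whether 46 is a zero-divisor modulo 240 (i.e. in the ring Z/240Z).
YES

gcd(46, 240) = 2 > 1, so 46 is not a unit in Z/240Z. In Z/nZ every nonzero non-unit is a zero-divisor: explicitly, take b = 240/gcd = 120 ≠ 0 (mod 240); then 46·120 = 5520 = 23·240, i.e. 46·120 ≡ 0 (mod 240). So 46 is a zero-divisor.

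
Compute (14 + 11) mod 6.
1

Reduce the summands first: 14 ≡ 2, 11 ≡ 5 (mod 6), so 14 + 11 ≡ 2 + 5 (mod 6). 2 + 5 = 7; 7 = 1·6 + 1, so (14 + 11) mod 6 = 1.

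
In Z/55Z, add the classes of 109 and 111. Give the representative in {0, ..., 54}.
0

Reduce the summands first: 109 ≡ 54, 111 ≡ 1 (mod 55), so 109 + 111 ≡ 54 + 1 (mod 55). 54 + 1 = 55; 55 = 1·55 + 0, so (109 + 111) mod 55 = 0.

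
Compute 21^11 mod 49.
0

Use repeated squaring. Binary(11) = 1011. Walk through the bits of the exponent 11 left-to-right: at each bit after the leading one, square the running value, then multiply by 21 if the bit is 1 (always reducing mod 49):
  bit 1 = 1 (leading): start with 21.
  bit 2 = 0: square 21^2 = 441 ≡ 0 (mod 49).
  bit 3 = 1: square 0^2 = 0; bit is 1, so multiply 0·21 = 0 (mod 49).
  bit 4 = 1: square 0^2 = 0; bit is 1, so multiply 0·21 = 0 (mod 49).
Final value: 21^11 ≡ 0 (mod 49).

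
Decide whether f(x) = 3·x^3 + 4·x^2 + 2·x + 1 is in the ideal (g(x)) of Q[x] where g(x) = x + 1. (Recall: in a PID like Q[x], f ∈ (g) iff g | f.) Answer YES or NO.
YES

In Q[x] the ideal (g) consists of all multiples of g, so f ∈ (g) iff g | f, i.e. iff the remainder of f on division by g is 0. Divide f by g (g is monic, so eliminate the leading term of the running remainder at each step):
  leading term 3·x^3: subtract (3·x^2)·g(x) = 3·x^3 + 3·x^2, leaving x^2 + 2·x + 1
  leading term x^2: subtract (x)·g(x) = x^2 + x, leaving x + 1
  leading term x: subtract (1)·g(x) = x + 1, leaving 0
The remainder is 0, so f(x) = g(x) · h(x) with h(x) = 3·x^2 + x + 1. Hence g | f, i.e. f ∈ (g).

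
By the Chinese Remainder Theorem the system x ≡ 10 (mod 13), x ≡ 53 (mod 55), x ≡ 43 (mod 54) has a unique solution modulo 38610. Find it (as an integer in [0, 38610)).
x ≡ 38113 (mod 38610); the representative in [0, 38610) is 38113

The moduli 13, 55, 54 are pairwise coprime, so by the CRT there is a unique solution mod 13·55·54 = 38610.
Solve by successive substitution. Start with x ≡ 10 (mod 13).
  Combine with x ≡ 53 (mod 55): write x = 10 + 13·t and require 10 + 13·t ≡ 53 (mod 55), i.e. 13·t ≡ 53 − 10 ≡ 43 (mod 55). Since 13^(−1) ≡ 17 (mod 55), t ≡ 17·43 ≡ 16 (mod 55). So x ≡ 10 + 13·16 = 218 (mod 715).
  Combine with x ≡ 43 (mod 54): write x = 218 + 715·t and require 218 + 715·t ≡ 43 (mod 54), i.e. 715·t ≡ 43 − 218 ≡ 41 (mod 54). Since 715^(−1) ≡ 25 (mod 54) (715 ≡ 13 (mod 54)), t ≡ 25·41 ≡ 53 (mod 54). So x ≡ 218 + 715·53 = 38113 (mod 38610).
Unique solution in [0, 38610): x = 38113.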